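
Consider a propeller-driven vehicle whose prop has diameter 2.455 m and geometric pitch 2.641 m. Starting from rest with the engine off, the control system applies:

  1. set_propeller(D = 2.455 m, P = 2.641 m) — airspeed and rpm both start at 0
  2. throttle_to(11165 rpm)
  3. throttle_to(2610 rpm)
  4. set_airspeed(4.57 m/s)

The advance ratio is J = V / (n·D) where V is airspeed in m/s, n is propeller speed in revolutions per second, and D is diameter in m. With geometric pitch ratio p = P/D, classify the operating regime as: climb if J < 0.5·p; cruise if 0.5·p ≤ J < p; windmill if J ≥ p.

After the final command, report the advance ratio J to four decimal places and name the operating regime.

set_propeller: D = 2.455 m, P = 2.641 m (p = P/D = 1.075764); state ← (V=0, rpm=0)
throttle_to(11165): rpm ← 11165
throttle_to(2610): rpm ← 2610
set_airspeed(4.57): V ← 4.57 m/s
final state: V = 4.57 m/s, rpm = 2610 → n = rpm/60 = 43.500000 rev/s
J = V / (n·D) = 4.57 / (43.500000 × 2.455) = 0.042793
regime bands: climb J<0.5379 | cruise [0.5379, 1.0758) | windmill J≥1.0758
J = 0.0428 → climb

J = 0.0428, regime = climb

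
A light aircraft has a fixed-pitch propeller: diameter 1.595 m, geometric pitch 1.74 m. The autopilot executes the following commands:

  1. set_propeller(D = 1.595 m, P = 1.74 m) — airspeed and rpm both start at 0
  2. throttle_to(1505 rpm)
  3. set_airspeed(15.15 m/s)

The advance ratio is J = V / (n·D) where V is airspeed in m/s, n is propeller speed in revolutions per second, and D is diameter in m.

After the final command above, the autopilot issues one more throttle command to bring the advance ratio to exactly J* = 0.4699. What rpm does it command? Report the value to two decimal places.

rpm = 1212.82

set_propeller: D = 1.595 m, P = 1.74 m (p = P/D = 1.090909); state ← (V=0, rpm=0)
throttle_to(1505): rpm ← 1505
set_airspeed(15.15): V ← 15.15 m/s
final state: V = 15.15 m/s, rpm = 1505 → n = rpm/60 = 25.083333 rev/s
target J* = 0.4699; solve J* = V/(n·D) for n: n = V/(J*·D) = 15.15/(0.4699 × 1.595) = 20.213732 rev/s
rpm = 60·n = 1212.823912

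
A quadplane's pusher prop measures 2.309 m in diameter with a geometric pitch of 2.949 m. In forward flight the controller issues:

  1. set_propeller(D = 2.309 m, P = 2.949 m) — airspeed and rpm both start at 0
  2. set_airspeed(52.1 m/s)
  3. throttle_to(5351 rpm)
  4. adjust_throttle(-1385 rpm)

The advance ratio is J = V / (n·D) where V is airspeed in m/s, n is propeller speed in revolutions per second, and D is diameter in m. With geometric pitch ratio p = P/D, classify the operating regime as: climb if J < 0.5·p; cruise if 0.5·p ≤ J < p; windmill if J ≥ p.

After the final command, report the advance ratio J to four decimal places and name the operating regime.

J = 0.3414, regime = climb

set_propeller: D = 2.309 m, P = 2.949 m (p = P/D = 1.277176); state ← (V=0, rpm=0)
set_airspeed(52.1): V ← 52.1 m/s
throttle_to(5351): rpm ← 5351
adjust_throttle(-1385): rpm ← 5351 -1385 = 3966
final state: V = 52.1 m/s, rpm = 3966 → n = rpm/60 = 66.100000 rev/s
J = V / (n·D) = 52.1 / (66.100000 × 2.309) = 0.341360
regime bands: climb J<0.6386 | cruise [0.6386, 1.2772) | windmill J≥1.2772
J = 0.3414 → climb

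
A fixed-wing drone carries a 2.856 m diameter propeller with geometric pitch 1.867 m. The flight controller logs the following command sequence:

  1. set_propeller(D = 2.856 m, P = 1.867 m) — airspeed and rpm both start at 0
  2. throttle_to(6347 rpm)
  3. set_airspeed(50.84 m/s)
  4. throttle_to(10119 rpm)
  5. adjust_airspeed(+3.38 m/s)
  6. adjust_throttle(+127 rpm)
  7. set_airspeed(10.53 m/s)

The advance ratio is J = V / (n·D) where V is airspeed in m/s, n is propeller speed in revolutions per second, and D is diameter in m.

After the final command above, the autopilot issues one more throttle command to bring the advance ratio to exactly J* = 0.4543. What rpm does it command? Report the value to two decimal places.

set_propeller: D = 2.856 m, P = 1.867 m (p = P/D = 0.653711); state ← (V=0, rpm=0)
throttle_to(6347): rpm ← 6347
set_airspeed(50.84): V ← 50.84 m/s
throttle_to(10119): rpm ← 10119
adjust_airspeed(+3.38): V ← 50.84 +3.38 = 54.22 m/s
adjust_throttle(+127): rpm ← 10119 +127 = 10246
set_airspeed(10.53): V ← 10.53 m/s
final state: V = 10.53 m/s, rpm = 10246 → n = rpm/60 = 170.766667 rev/s
target J* = 0.4543; solve J* = V/(n·D) for n: n = V/(J*·D) = 10.53/(0.4543 × 2.856) = 8.115727 rev/s
rpm = 60·n = 486.943622

rpm = 486.94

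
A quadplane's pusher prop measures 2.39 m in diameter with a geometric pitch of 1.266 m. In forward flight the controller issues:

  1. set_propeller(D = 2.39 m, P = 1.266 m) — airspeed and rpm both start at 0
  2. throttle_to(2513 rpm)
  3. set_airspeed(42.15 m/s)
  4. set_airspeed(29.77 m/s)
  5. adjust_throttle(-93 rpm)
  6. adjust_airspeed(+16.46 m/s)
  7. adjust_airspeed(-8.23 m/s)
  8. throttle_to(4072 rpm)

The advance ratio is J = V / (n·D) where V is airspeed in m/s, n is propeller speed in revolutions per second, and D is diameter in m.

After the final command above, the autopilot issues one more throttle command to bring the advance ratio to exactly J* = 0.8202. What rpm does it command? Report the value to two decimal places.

rpm = 1163.10

set_propeller: D = 2.39 m, P = 1.266 m (p = P/D = 0.529707); state ← (V=0, rpm=0)
throttle_to(2513): rpm ← 2513
set_airspeed(42.15): V ← 42.15 m/s
set_airspeed(29.77): V ← 29.77 m/s
adjust_throttle(-93): rpm ← 2513 -93 = 2420
adjust_airspeed(+16.46): V ← 29.77 +16.46 = 46.23 m/s
adjust_airspeed(-8.23): V ← 46.23 -8.23 = 38 m/s
throttle_to(4072): rpm ← 4072
final state: V = 38 m/s, rpm = 4072 → n = rpm/60 = 67.866667 rev/s
target J* = 0.8202; solve J* = V/(n·D) for n: n = V/(J*·D) = 38/(0.8202 × 2.39) = 19.385006 rev/s
rpm = 60·n = 1163.100336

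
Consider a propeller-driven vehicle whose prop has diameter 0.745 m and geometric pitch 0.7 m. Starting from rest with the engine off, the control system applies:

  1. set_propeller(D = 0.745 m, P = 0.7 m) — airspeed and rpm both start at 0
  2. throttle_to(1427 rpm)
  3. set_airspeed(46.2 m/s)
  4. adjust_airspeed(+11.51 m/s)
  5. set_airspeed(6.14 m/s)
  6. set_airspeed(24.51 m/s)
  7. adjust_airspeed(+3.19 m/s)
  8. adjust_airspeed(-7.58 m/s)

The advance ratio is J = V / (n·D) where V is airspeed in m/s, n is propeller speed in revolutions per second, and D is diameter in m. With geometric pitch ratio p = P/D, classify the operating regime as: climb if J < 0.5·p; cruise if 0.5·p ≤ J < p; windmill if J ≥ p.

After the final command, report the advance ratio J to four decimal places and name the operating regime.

J = 1.1355, regime = windmill

set_propeller: D = 0.745 m, P = 0.7 m (p = P/D = 0.939597); state ← (V=0, rpm=0)
throttle_to(1427): rpm ← 1427
set_airspeed(46.2): V ← 46.2 m/s
adjust_airspeed(+11.51): V ← 46.2 +11.51 = 57.71 m/s
set_airspeed(6.14): V ← 6.14 m/s
set_airspeed(24.51): V ← 24.51 m/s
adjust_airspeed(+3.19): V ← 24.51 +3.19 = 27.7 m/s
adjust_airspeed(-7.58): V ← 27.7 -7.58 = 20.12 m/s
final state: V = 20.12 m/s, rpm = 1427 → n = rpm/60 = 23.783333 rev/s
J = V / (n·D) = 20.12 / (23.783333 × 0.745) = 1.135531
regime bands: climb J<0.4698 | cruise [0.4698, 0.9396) | windmill J≥0.9396
J = 1.1355 → windmill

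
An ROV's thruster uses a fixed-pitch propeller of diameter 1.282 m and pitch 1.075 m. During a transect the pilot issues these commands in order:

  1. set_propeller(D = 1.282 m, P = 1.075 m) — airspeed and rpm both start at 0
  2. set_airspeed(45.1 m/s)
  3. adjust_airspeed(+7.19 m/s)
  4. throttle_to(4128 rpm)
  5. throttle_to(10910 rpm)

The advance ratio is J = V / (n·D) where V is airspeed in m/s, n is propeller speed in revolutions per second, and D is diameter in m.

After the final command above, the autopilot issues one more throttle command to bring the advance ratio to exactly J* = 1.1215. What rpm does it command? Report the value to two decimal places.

set_propeller: D = 1.282 m, P = 1.075 m (p = P/D = 0.838534); state ← (V=0, rpm=0)
set_airspeed(45.1): V ← 45.1 m/s
adjust_airspeed(+7.19): V ← 45.1 +7.19 = 52.29 m/s
throttle_to(4128): rpm ← 4128
throttle_to(10910): rpm ← 10910
final state: V = 52.29 m/s, rpm = 10910 → n = rpm/60 = 181.833333 rev/s
target J* = 1.1215; solve J* = V/(n·D) for n: n = V/(J*·D) = 52.29/(1.1215 × 1.282) = 36.368998 rev/s
rpm = 60·n = 2182.139894

rpm = 2182.14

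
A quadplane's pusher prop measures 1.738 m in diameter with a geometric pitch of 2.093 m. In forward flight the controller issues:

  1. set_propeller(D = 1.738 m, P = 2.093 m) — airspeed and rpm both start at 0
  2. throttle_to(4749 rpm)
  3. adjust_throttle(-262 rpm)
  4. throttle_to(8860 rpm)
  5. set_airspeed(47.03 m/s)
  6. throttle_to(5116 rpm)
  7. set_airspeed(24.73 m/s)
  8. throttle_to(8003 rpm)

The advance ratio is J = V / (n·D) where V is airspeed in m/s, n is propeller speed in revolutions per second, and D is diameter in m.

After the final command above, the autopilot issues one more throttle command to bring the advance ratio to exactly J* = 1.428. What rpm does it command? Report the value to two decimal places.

set_propeller: D = 1.738 m, P = 2.093 m (p = P/D = 1.204258); state ← (V=0, rpm=0)
throttle_to(4749): rpm ← 4749
adjust_throttle(-262): rpm ← 4749 -262 = 4487
throttle_to(8860): rpm ← 8860
set_airspeed(47.03): V ← 47.03 m/s
throttle_to(5116): rpm ← 5116
set_airspeed(24.73): V ← 24.73 m/s
throttle_to(8003): rpm ← 8003
final state: V = 24.73 m/s, rpm = 8003 → n = rpm/60 = 133.383333 rev/s
target J* = 1.428; solve J* = V/(n·D) for n: n = V/(J*·D) = 24.73/(1.428 × 1.738) = 9.964285 rev/s
rpm = 60·n = 597.857095

rpm = 597.86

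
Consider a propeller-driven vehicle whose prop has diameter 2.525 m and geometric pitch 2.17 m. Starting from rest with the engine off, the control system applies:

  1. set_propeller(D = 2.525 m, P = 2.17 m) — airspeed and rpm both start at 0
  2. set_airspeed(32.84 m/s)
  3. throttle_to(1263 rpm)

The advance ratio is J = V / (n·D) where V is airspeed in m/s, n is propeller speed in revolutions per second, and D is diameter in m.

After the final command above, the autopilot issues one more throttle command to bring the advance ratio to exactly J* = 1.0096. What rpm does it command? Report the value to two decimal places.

rpm = 772.94

set_propeller: D = 2.525 m, P = 2.17 m (p = P/D = 0.859406); state ← (V=0, rpm=0)
set_airspeed(32.84): V ← 32.84 m/s
throttle_to(1263): rpm ← 1263
final state: V = 32.84 m/s, rpm = 1263 → n = rpm/60 = 21.050000 rev/s
target J* = 1.0096; solve J* = V/(n·D) for n: n = V/(J*·D) = 32.84/(1.0096 × 2.525) = 12.882271 rev/s
rpm = 60·n = 772.936248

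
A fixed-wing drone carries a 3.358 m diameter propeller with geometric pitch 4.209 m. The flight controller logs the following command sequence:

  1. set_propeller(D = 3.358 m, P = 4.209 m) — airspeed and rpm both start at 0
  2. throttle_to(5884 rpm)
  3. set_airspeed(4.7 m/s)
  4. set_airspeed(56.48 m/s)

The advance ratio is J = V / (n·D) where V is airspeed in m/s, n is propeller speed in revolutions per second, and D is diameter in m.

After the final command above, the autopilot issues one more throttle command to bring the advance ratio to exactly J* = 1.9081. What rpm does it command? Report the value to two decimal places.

rpm = 528.89

set_propeller: D = 3.358 m, P = 4.209 m (p = P/D = 1.253425); state ← (V=0, rpm=0)
throttle_to(5884): rpm ← 5884
set_airspeed(4.7): V ← 4.7 m/s
set_airspeed(56.48): V ← 56.48 m/s
final state: V = 56.48 m/s, rpm = 5884 → n = rpm/60 = 98.066667 rev/s
target J* = 1.9081; solve J* = V/(n·D) for n: n = V/(J*·D) = 56.48/(1.9081 × 3.358) = 8.814808 rev/s
rpm = 60·n = 528.888489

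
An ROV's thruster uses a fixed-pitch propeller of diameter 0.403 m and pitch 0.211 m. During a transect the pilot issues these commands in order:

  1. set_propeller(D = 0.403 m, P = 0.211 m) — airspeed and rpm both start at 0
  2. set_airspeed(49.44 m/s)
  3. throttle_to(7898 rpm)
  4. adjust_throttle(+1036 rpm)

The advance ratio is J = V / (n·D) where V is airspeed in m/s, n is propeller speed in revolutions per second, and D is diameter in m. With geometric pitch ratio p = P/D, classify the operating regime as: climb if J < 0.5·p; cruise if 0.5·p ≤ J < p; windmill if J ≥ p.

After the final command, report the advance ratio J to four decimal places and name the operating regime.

set_propeller: D = 0.403 m, P = 0.211 m (p = P/D = 0.523573); state ← (V=0, rpm=0)
set_airspeed(49.44): V ← 49.44 m/s
throttle_to(7898): rpm ← 7898
adjust_throttle(+1036): rpm ← 7898 +1036 = 8934
final state: V = 49.44 m/s, rpm = 8934 → n = rpm/60 = 148.900000 rev/s
J = V / (n·D) = 49.44 / (148.900000 × 0.403) = 0.823908
regime bands: climb J<0.2618 | cruise [0.2618, 0.5236) | windmill J≥0.5236
J = 0.8239 → windmill

J = 0.8239, regime = windmill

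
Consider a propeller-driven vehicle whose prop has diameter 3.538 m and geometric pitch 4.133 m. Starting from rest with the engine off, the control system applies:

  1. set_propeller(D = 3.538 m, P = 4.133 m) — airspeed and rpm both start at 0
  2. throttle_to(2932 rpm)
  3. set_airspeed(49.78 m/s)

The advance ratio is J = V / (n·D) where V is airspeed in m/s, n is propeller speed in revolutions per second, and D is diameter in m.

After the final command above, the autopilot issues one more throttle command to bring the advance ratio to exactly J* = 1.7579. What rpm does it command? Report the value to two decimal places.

rpm = 480.24

set_propeller: D = 3.538 m, P = 4.133 m (p = P/D = 1.168174); state ← (V=0, rpm=0)
throttle_to(2932): rpm ← 2932
set_airspeed(49.78): V ← 49.78 m/s
final state: V = 49.78 m/s, rpm = 2932 → n = rpm/60 = 48.866667 rev/s
target J* = 1.7579; solve J* = V/(n·D) for n: n = V/(J*·D) = 49.78/(1.7579 × 3.538) = 8.003923 rev/s
rpm = 60·n = 480.235375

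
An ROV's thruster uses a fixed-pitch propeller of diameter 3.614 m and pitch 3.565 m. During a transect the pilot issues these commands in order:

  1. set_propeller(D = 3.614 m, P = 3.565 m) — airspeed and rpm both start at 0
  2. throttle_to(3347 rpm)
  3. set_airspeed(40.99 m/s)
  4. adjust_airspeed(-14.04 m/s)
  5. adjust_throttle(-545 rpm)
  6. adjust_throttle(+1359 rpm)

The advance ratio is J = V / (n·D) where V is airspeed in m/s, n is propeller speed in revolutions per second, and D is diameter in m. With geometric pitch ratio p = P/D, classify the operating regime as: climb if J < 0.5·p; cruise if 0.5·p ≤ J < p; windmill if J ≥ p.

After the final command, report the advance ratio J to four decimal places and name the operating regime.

J = 0.1075, regime = climb

set_propeller: D = 3.614 m, P = 3.565 m (p = P/D = 0.986442); state ← (V=0, rpm=0)
throttle_to(3347): rpm ← 3347
set_airspeed(40.99): V ← 40.99 m/s
adjust_airspeed(-14.04): V ← 40.99 -14.04 = 26.95 m/s
adjust_throttle(-545): rpm ← 3347 -545 = 2802
adjust_throttle(+1359): rpm ← 2802 +1359 = 4161
final state: V = 26.95 m/s, rpm = 4161 → n = rpm/60 = 69.350000 rev/s
J = V / (n·D) = 26.95 / (69.350000 × 3.614) = 0.107529
regime bands: climb J<0.4932 | cruise [0.4932, 0.9864) | windmill J≥0.9864
J = 0.1075 → climb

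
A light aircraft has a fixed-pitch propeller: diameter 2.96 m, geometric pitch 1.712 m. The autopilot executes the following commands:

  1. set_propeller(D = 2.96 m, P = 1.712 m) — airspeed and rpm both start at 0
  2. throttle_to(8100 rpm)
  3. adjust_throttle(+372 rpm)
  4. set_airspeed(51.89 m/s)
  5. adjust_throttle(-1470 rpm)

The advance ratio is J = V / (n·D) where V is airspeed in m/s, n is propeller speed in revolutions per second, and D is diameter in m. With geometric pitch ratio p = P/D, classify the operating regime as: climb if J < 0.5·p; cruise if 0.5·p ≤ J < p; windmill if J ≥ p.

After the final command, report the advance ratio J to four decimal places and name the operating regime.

J = 0.1502, regime = climb

set_propeller: D = 2.96 m, P = 1.712 m (p = P/D = 0.578378); state ← (V=0, rpm=0)
throttle_to(8100): rpm ← 8100
adjust_throttle(+372): rpm ← 8100 +372 = 8472
set_airspeed(51.89): V ← 51.89 m/s
adjust_throttle(-1470): rpm ← 8472 -1470 = 7002
final state: V = 51.89 m/s, rpm = 7002 → n = rpm/60 = 116.700000 rev/s
J = V / (n·D) = 51.89 / (116.700000 × 2.96) = 0.150218
regime bands: climb J<0.2892 | cruise [0.2892, 0.5784) | windmill J≥0.5784
J = 0.1502 → climb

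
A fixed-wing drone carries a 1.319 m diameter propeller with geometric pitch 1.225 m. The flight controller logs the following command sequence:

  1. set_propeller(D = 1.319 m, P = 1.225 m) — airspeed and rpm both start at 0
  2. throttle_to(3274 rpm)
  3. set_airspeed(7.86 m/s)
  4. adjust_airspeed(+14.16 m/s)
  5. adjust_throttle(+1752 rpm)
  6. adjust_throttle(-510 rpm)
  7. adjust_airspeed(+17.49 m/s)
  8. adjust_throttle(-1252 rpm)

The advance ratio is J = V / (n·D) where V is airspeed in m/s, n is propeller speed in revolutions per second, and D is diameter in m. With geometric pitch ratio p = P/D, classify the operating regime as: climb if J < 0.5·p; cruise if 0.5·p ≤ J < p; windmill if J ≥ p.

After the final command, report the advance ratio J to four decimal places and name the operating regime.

set_propeller: D = 1.319 m, P = 1.225 m (p = P/D = 0.928734); state ← (V=0, rpm=0)
throttle_to(3274): rpm ← 3274
set_airspeed(7.86): V ← 7.86 m/s
adjust_airspeed(+14.16): V ← 7.86 +14.16 = 22.02 m/s
adjust_throttle(+1752): rpm ← 3274 +1752 = 5026
adjust_throttle(-510): rpm ← 5026 -510 = 4516
adjust_airspeed(+17.49): V ← 22.02 +17.49 = 39.51 m/s
adjust_throttle(-1252): rpm ← 4516 -1252 = 3264
final state: V = 39.51 m/s, rpm = 3264 → n = rpm/60 = 54.400000 rev/s
J = V / (n·D) = 39.51 / (54.400000 × 1.319) = 0.550634
regime bands: climb J<0.4644 | cruise [0.4644, 0.9287) | windmill J≥0.9287
J = 0.5506 → cruise

J = 0.5506, regime = cruise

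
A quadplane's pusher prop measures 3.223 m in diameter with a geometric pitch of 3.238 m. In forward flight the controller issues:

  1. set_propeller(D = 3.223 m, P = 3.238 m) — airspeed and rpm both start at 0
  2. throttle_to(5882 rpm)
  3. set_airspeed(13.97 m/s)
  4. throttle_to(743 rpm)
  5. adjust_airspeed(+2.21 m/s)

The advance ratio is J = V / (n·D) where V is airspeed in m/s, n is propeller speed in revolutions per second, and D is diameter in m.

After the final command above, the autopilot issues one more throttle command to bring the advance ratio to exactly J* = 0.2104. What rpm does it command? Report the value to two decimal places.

set_propeller: D = 3.223 m, P = 3.238 m (p = P/D = 1.004654); state ← (V=0, rpm=0)
throttle_to(5882): rpm ← 5882
set_airspeed(13.97): V ← 13.97 m/s
throttle_to(743): rpm ← 743
adjust_airspeed(+2.21): V ← 13.97 +2.21 = 16.18 m/s
final state: V = 16.18 m/s, rpm = 743 → n = rpm/60 = 12.383333 rev/s
target J* = 0.2104; solve J* = V/(n·D) for n: n = V/(J*·D) = 16.18/(0.2104 × 3.223) = 23.860112 rev/s
rpm = 60·n = 1431.606715

rpm = 1431.61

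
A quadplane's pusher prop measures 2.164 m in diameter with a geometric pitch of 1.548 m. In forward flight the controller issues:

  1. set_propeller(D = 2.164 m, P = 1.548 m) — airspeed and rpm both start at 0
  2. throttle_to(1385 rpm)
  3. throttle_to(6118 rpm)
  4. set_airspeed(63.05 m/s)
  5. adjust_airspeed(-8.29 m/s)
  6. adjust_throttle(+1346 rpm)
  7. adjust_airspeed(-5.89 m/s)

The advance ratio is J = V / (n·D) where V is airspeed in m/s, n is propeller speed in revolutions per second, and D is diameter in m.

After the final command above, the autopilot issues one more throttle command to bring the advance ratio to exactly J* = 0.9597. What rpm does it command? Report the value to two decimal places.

set_propeller: D = 2.164 m, P = 1.548 m (p = P/D = 0.715342); state ← (V=0, rpm=0)
throttle_to(1385): rpm ← 1385
throttle_to(6118): rpm ← 6118
set_airspeed(63.05): V ← 63.05 m/s
adjust_airspeed(-8.29): V ← 63.05 -8.29 = 54.76 m/s
adjust_throttle(+1346): rpm ← 6118 +1346 = 7464
adjust_airspeed(-5.89): V ← 54.76 -5.89 = 48.87 m/s
final state: V = 48.87 m/s, rpm = 7464 → n = rpm/60 = 124.400000 rev/s
target J* = 0.9597; solve J* = V/(n·D) for n: n = V/(J*·D) = 48.87/(0.9597 × 2.164) = 23.531499 rev/s
rpm = 60·n = 1411.889922

rpm = 1411.89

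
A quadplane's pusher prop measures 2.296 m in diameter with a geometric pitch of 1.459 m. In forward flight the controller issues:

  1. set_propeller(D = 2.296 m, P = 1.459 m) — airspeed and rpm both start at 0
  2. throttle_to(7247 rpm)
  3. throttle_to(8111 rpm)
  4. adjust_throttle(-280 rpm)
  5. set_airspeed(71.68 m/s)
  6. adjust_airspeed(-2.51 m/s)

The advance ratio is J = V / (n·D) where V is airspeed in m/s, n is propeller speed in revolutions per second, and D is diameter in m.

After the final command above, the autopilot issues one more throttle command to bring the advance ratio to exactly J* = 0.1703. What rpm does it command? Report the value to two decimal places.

set_propeller: D = 2.296 m, P = 1.459 m (p = P/D = 0.635453); state ← (V=0, rpm=0)
throttle_to(7247): rpm ← 7247
throttle_to(8111): rpm ← 8111
adjust_throttle(-280): rpm ← 8111 -280 = 7831
set_airspeed(71.68): V ← 71.68 m/s
adjust_airspeed(-2.51): V ← 71.68 -2.51 = 69.17 m/s
final state: V = 69.17 m/s, rpm = 7831 → n = rpm/60 = 130.516667 rev/s
target J* = 0.1703; solve J* = V/(n·D) for n: n = V/(J*·D) = 69.17/(0.1703 × 2.296) = 176.901389 rev/s
rpm = 60·n = 10614.083366

rpm = 10614.08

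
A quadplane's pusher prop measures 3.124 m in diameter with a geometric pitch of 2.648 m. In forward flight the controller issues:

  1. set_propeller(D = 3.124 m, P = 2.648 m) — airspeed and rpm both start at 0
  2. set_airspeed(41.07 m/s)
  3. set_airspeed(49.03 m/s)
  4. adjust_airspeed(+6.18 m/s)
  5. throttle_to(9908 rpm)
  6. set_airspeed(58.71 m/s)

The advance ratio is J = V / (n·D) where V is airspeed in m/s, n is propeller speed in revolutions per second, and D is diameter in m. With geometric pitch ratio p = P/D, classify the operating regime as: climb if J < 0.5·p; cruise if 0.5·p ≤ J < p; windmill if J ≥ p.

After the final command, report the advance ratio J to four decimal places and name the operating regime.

J = 0.1138, regime = climb

set_propeller: D = 3.124 m, P = 2.648 m (p = P/D = 0.847631); state ← (V=0, rpm=0)
set_airspeed(41.07): V ← 41.07 m/s
set_airspeed(49.03): V ← 49.03 m/s
adjust_airspeed(+6.18): V ← 49.03 +6.18 = 55.21 m/s
throttle_to(9908): rpm ← 9908
set_airspeed(58.71): V ← 58.71 m/s
final state: V = 58.71 m/s, rpm = 9908 → n = rpm/60 = 165.133333 rev/s
J = V / (n·D) = 58.71 / (165.133333 × 3.124) = 0.113806
regime bands: climb J<0.4238 | cruise [0.4238, 0.8476) | windmill J≥0.8476
J = 0.1138 → climb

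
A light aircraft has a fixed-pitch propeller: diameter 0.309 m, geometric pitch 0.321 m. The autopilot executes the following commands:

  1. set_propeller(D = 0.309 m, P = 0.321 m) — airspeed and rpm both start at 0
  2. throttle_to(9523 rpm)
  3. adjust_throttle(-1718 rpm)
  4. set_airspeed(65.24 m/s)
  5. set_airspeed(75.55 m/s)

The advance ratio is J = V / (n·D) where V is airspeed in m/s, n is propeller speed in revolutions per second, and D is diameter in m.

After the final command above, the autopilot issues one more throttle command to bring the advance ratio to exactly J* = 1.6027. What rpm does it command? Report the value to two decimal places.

set_propeller: D = 0.309 m, P = 0.321 m (p = P/D = 1.038835); state ← (V=0, rpm=0)
throttle_to(9523): rpm ← 9523
adjust_throttle(-1718): rpm ← 9523 -1718 = 7805
set_airspeed(65.24): V ← 65.24 m/s
set_airspeed(75.55): V ← 75.55 m/s
final state: V = 75.55 m/s, rpm = 7805 → n = rpm/60 = 130.083333 rev/s
target J* = 1.6027; solve J* = V/(n·D) for n: n = V/(J*·D) = 75.55/(1.6027 × 0.309) = 152.554054 rev/s
rpm = 60·n = 9153.243222

rpm = 9153.24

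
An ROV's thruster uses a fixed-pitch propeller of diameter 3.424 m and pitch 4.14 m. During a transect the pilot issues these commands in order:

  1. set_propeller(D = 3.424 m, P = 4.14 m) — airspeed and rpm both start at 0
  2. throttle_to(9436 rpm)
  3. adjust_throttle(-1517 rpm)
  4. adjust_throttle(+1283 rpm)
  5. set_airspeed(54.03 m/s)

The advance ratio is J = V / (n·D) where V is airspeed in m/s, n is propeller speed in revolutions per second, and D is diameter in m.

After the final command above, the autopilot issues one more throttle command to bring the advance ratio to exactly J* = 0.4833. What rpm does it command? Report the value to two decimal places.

rpm = 1959.01

set_propeller: D = 3.424 m, P = 4.14 m (p = P/D = 1.209112); state ← (V=0, rpm=0)
throttle_to(9436): rpm ← 9436
adjust_throttle(-1517): rpm ← 9436 -1517 = 7919
adjust_throttle(+1283): rpm ← 7919 +1283 = 9202
set_airspeed(54.03): V ← 54.03 m/s
final state: V = 54.03 m/s, rpm = 9202 → n = rpm/60 = 153.366667 rev/s
target J* = 0.4833; solve J* = V/(n·D) for n: n = V/(J*·D) = 54.03/(0.4833 × 3.424) = 32.650093 rev/s
rpm = 60·n = 1959.005552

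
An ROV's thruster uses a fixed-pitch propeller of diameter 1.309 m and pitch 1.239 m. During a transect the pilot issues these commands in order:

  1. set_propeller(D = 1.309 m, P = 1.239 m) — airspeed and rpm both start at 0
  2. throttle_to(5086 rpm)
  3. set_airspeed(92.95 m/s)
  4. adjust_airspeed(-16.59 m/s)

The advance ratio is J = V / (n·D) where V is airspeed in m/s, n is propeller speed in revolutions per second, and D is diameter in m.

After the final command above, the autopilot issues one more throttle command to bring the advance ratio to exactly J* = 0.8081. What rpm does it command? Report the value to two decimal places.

set_propeller: D = 1.309 m, P = 1.239 m (p = P/D = 0.946524); state ← (V=0, rpm=0)
throttle_to(5086): rpm ← 5086
set_airspeed(92.95): V ← 92.95 m/s
adjust_airspeed(-16.59): V ← 92.95 -16.59 = 76.36 m/s
final state: V = 76.36 m/s, rpm = 5086 → n = rpm/60 = 84.766667 rev/s
target J* = 0.8081; solve J* = V/(n·D) for n: n = V/(J*·D) = 76.36/(0.8081 × 1.309) = 72.187361 rev/s
rpm = 60·n = 4331.241671

rpm = 4331.24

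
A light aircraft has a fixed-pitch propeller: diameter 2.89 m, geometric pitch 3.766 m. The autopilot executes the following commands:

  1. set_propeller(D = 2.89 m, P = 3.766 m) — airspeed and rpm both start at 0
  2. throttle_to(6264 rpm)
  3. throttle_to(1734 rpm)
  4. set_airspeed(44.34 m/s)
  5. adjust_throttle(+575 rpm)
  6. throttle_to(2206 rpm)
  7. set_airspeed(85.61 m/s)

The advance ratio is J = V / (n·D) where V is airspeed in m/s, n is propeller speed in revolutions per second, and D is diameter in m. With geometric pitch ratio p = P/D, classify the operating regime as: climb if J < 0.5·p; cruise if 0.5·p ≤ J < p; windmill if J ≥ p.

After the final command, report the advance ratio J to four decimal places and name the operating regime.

J = 0.8057, regime = cruise

set_propeller: D = 2.89 m, P = 3.766 m (p = P/D = 1.303114); state ← (V=0, rpm=0)
throttle_to(6264): rpm ← 6264
throttle_to(1734): rpm ← 1734
set_airspeed(44.34): V ← 44.34 m/s
adjust_throttle(+575): rpm ← 1734 +575 = 2309
throttle_to(2206): rpm ← 2206
set_airspeed(85.61): V ← 85.61 m/s
final state: V = 85.61 m/s, rpm = 2206 → n = rpm/60 = 36.766667 rev/s
J = V / (n·D) = 85.61 / (36.766667 × 2.89) = 0.805698
regime bands: climb J<0.6516 | cruise [0.6516, 1.3031) | windmill J≥1.3031
J = 0.8057 → cruise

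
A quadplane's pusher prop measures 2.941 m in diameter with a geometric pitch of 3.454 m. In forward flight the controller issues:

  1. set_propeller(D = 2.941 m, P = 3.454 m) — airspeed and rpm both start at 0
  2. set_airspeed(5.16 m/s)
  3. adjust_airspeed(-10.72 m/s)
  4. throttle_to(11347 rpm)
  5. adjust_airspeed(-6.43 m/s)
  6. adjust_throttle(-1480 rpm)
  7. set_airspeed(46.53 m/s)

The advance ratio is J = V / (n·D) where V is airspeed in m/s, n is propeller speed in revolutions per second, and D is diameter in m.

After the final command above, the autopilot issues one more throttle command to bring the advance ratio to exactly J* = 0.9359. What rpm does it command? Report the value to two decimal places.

set_propeller: D = 2.941 m, P = 3.454 m (p = P/D = 1.174430); state ← (V=0, rpm=0)
set_airspeed(5.16): V ← 5.16 m/s
adjust_airspeed(-10.72): V ← 5.16 -10.72 = -5.56 m/s
throttle_to(11347): rpm ← 11347
adjust_airspeed(-6.43): V ← -5.56 -6.43 = -11.99 m/s
adjust_throttle(-1480): rpm ← 11347 -1480 = 9867
set_airspeed(46.53): V ← 46.53 m/s
final state: V = 46.53 m/s, rpm = 9867 → n = rpm/60 = 164.450000 rev/s
target J* = 0.9359; solve J* = V/(n·D) for n: n = V/(J*·D) = 46.53/(0.9359 × 2.941) = 16.904743 rev/s
rpm = 60·n = 1014.284599

rpm = 1014.28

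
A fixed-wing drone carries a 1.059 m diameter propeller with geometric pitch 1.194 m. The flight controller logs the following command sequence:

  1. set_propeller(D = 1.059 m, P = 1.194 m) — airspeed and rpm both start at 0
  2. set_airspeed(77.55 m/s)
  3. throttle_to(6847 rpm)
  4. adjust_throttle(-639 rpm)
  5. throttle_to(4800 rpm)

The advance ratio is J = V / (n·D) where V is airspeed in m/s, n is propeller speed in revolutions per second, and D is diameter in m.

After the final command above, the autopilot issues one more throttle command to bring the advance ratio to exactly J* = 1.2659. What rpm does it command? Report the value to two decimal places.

rpm = 3470.86

set_propeller: D = 1.059 m, P = 1.194 m (p = P/D = 1.127479); state ← (V=0, rpm=0)
set_airspeed(77.55): V ← 77.55 m/s
throttle_to(6847): rpm ← 6847
adjust_throttle(-639): rpm ← 6847 -639 = 6208
throttle_to(4800): rpm ← 4800
final state: V = 77.55 m/s, rpm = 4800 → n = rpm/60 = 80.000000 rev/s
target J* = 1.2659; solve J* = V/(n·D) for n: n = V/(J*·D) = 77.55/(1.2659 × 1.059) = 57.847746 rev/s
rpm = 60·n = 3470.864765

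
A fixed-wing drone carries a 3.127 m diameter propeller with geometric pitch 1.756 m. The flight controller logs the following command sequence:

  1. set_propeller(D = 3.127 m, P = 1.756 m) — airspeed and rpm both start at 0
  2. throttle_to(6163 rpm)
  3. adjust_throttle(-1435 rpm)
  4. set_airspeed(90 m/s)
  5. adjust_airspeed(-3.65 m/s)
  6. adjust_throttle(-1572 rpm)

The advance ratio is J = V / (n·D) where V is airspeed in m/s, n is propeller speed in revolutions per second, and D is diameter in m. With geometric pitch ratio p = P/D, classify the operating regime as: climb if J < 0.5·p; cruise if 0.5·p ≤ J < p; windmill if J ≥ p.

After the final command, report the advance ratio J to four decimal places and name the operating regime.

set_propeller: D = 3.127 m, P = 1.756 m (p = P/D = 0.561561); state ← (V=0, rpm=0)
throttle_to(6163): rpm ← 6163
adjust_throttle(-1435): rpm ← 6163 -1435 = 4728
set_airspeed(90): V ← 90 m/s
adjust_airspeed(-3.65): V ← 90 -3.65 = 86.35 m/s
adjust_throttle(-1572): rpm ← 4728 -1572 = 3156
final state: V = 86.35 m/s, rpm = 3156 → n = rpm/60 = 52.600000 rev/s
J = V / (n·D) = 86.35 / (52.600000 × 3.127) = 0.524987
regime bands: climb J<0.2808 | cruise [0.2808, 0.5616) | windmill J≥0.5616
J = 0.5250 → cruise

J = 0.5250, regime = cruise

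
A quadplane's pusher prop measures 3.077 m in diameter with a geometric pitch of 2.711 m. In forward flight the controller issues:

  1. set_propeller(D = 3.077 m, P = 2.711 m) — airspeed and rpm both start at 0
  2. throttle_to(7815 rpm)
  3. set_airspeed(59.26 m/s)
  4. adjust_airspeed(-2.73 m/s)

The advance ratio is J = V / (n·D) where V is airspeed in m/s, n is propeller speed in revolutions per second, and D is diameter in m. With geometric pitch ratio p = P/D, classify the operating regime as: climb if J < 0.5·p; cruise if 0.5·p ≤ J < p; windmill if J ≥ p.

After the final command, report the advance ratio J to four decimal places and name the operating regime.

J = 0.1411, regime = climb

set_propeller: D = 3.077 m, P = 2.711 m (p = P/D = 0.881053); state ← (V=0, rpm=0)
throttle_to(7815): rpm ← 7815
set_airspeed(59.26): V ← 59.26 m/s
adjust_airspeed(-2.73): V ← 59.26 -2.73 = 56.53 m/s
final state: V = 56.53 m/s, rpm = 7815 → n = rpm/60 = 130.250000 rev/s
J = V / (n·D) = 56.53 / (130.250000 × 3.077) = 0.141050
regime bands: climb J<0.4405 | cruise [0.4405, 0.8811) | windmill J≥0.8811
J = 0.1411 → climb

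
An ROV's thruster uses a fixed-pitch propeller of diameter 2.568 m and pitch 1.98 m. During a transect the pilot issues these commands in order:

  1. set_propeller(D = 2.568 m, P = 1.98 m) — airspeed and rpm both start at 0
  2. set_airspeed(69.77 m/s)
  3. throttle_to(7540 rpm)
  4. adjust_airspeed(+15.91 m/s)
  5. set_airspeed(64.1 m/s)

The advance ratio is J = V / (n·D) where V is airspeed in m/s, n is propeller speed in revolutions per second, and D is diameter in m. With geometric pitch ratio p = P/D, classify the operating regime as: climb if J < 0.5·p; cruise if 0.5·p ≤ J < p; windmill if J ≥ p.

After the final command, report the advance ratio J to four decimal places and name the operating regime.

set_propeller: D = 2.568 m, P = 1.98 m (p = P/D = 0.771028); state ← (V=0, rpm=0)
set_airspeed(69.77): V ← 69.77 m/s
throttle_to(7540): rpm ← 7540
adjust_airspeed(+15.91): V ← 69.77 +15.91 = 85.68 m/s
set_airspeed(64.1): V ← 64.1 m/s
final state: V = 64.1 m/s, rpm = 7540 → n = rpm/60 = 125.666667 rev/s
J = V / (n·D) = 64.1 / (125.666667 × 2.568) = 0.198629
regime bands: climb J<0.3855 | cruise [0.3855, 0.7710) | windmill J≥0.7710
J = 0.1986 → climb

J = 0.1986, regime = climb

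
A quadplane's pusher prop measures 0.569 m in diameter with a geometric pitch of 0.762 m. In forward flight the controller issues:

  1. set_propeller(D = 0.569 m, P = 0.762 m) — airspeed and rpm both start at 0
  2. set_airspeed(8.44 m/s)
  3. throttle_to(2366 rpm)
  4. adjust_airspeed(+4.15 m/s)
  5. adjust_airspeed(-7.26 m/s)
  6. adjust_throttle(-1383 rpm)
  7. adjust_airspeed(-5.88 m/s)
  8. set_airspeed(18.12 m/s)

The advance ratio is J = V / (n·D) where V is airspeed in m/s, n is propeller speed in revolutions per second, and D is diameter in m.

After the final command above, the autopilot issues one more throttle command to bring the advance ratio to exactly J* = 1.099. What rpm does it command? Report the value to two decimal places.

rpm = 1738.60

set_propeller: D = 0.569 m, P = 0.762 m (p = P/D = 1.339192); state ← (V=0, rpm=0)
set_airspeed(8.44): V ← 8.44 m/s
throttle_to(2366): rpm ← 2366
adjust_airspeed(+4.15): V ← 8.44 +4.15 = 12.59 m/s
adjust_airspeed(-7.26): V ← 12.59 -7.26 = 5.33 m/s
adjust_throttle(-1383): rpm ← 2366 -1383 = 983
adjust_airspeed(-5.88): V ← 5.33 -5.88 = -0.55 m/s
set_airspeed(18.12): V ← 18.12 m/s
final state: V = 18.12 m/s, rpm = 983 → n = rpm/60 = 16.383333 rev/s
target J* = 1.099; solve J* = V/(n·D) for n: n = V/(J*·D) = 18.12/(1.099 × 0.569) = 28.976654 rev/s
rpm = 60·n = 1738.599238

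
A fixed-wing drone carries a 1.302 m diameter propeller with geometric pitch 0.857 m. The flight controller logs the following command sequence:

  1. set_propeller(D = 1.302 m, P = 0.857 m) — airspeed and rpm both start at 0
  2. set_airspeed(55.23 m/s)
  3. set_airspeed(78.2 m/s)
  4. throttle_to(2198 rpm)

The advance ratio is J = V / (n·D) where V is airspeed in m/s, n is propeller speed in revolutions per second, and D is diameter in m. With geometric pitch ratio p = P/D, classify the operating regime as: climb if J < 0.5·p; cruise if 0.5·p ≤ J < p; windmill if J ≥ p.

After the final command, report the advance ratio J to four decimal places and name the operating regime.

J = 1.6395, regime = windmill

set_propeller: D = 1.302 m, P = 0.857 m (p = P/D = 0.658218); state ← (V=0, rpm=0)
set_airspeed(55.23): V ← 55.23 m/s
set_airspeed(78.2): V ← 78.2 m/s
throttle_to(2198): rpm ← 2198
final state: V = 78.2 m/s, rpm = 2198 → n = rpm/60 = 36.633333 rev/s
J = V / (n·D) = 78.2 / (36.633333 × 1.302) = 1.639530
regime bands: climb J<0.3291 | cruise [0.3291, 0.6582) | windmill J≥0.6582
J = 1.6395 → windmill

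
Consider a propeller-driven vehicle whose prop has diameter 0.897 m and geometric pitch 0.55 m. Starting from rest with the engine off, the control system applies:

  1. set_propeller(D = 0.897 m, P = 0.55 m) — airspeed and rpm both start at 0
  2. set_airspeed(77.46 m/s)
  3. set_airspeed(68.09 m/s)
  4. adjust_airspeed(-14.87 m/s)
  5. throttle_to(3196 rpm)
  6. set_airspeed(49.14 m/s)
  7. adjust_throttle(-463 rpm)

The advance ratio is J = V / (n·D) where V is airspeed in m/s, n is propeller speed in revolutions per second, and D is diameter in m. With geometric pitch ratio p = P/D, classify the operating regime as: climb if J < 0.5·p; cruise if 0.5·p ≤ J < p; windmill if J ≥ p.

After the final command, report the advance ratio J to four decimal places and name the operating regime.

J = 1.2027, regime = windmill

set_propeller: D = 0.897 m, P = 0.55 m (p = P/D = 0.613155); state ← (V=0, rpm=0)
set_airspeed(77.46): V ← 77.46 m/s
set_airspeed(68.09): V ← 68.09 m/s
adjust_airspeed(-14.87): V ← 68.09 -14.87 = 53.22 m/s
throttle_to(3196): rpm ← 3196
set_airspeed(49.14): V ← 49.14 m/s
adjust_throttle(-463): rpm ← 3196 -463 = 2733
final state: V = 49.14 m/s, rpm = 2733 → n = rpm/60 = 45.550000 rev/s
J = V / (n·D) = 49.14 / (45.550000 × 0.897) = 1.202692
regime bands: climb J<0.3066 | cruise [0.3066, 0.6132) | windmill J≥0.6132
J = 1.2027 → windmill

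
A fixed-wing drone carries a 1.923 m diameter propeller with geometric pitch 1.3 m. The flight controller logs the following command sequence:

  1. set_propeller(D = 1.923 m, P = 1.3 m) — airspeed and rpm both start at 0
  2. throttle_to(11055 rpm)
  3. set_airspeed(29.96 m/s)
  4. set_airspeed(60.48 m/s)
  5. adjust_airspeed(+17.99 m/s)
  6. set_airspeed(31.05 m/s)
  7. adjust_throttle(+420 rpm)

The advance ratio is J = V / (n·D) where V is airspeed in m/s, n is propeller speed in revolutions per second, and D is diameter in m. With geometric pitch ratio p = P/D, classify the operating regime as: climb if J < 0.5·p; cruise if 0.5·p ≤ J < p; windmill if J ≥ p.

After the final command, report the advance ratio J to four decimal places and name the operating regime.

J = 0.0844, regime = climb

set_propeller: D = 1.923 m, P = 1.3 m (p = P/D = 0.676027); state ← (V=0, rpm=0)
throttle_to(11055): rpm ← 11055
set_airspeed(29.96): V ← 29.96 m/s
set_airspeed(60.48): V ← 60.48 m/s
adjust_airspeed(+17.99): V ← 60.48 +17.99 = 78.47 m/s
set_airspeed(31.05): V ← 31.05 m/s
adjust_throttle(+420): rpm ← 11055 +420 = 11475
final state: V = 31.05 m/s, rpm = 11475 → n = rpm/60 = 191.250000 rev/s
J = V / (n·D) = 31.05 / (191.250000 × 1.923) = 0.084427
regime bands: climb J<0.3380 | cruise [0.3380, 0.6760) | windmill J≥0.6760
J = 0.0844 → climb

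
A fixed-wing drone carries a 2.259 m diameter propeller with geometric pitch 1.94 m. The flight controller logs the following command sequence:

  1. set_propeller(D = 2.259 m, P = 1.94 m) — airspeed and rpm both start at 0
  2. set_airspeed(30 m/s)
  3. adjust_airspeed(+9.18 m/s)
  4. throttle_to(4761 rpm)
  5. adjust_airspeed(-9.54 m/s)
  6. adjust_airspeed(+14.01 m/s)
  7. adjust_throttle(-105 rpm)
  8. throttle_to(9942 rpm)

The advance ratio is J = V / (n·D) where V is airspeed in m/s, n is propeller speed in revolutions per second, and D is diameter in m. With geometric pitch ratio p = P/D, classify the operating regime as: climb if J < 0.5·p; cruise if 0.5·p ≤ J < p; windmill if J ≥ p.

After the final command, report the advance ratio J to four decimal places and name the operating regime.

J = 0.1166, regime = climb

set_propeller: D = 2.259 m, P = 1.94 m (p = P/D = 0.858787); state ← (V=0, rpm=0)
set_airspeed(30): V ← 30 m/s
adjust_airspeed(+9.18): V ← 30 +9.18 = 39.18 m/s
throttle_to(4761): rpm ← 4761
adjust_airspeed(-9.54): V ← 39.18 -9.54 = 29.64 m/s
adjust_airspeed(+14.01): V ← 29.64 +14.01 = 43.65 m/s
adjust_throttle(-105): rpm ← 4761 -105 = 4656
throttle_to(9942): rpm ← 9942
final state: V = 43.65 m/s, rpm = 9942 → n = rpm/60 = 165.700000 rev/s
J = V / (n·D) = 43.65 / (165.700000 × 2.259) = 0.116613
regime bands: climb J<0.4294 | cruise [0.4294, 0.8588) | windmill J≥0.8588
J = 0.1166 → climb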